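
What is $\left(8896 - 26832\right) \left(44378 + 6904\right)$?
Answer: $-919793952$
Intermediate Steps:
$\left(8896 - 26832\right) \left(44378 + 6904\right) = \left(-17936\right) 51282 = -919793952$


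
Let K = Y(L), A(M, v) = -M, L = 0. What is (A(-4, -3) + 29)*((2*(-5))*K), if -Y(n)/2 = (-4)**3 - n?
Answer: -42240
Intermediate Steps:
Y(n) = 128 + 2*n (Y(n) = -2*((-4)**3 - n) = -2*(-64 - n) = 128 + 2*n)
K = 128 (K = 128 + 2*0 = 128 + 0 = 128)
(A(-4, -3) + 29)*((2*(-5))*K) = (-1*(-4) + 29)*((2*(-5))*128) = (4 + 29)*(-10*128) = 33*(-1280) = -42240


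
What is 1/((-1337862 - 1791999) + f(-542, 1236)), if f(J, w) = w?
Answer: -1/3128625 ≈ -3.1963e-7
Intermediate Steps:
1/((-1337862 - 1791999) + f(-542, 1236)) = 1/((-1337862 - 1791999) + 1236) = 1/(-3129861 + 1236) = 1/(-3128625) = -1/3128625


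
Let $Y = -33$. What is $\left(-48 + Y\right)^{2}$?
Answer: $6561$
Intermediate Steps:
$\left(-48 + Y\right)^{2} = \left(-48 - 33\right)^{2} = \left(-81\right)^{2} = 6561$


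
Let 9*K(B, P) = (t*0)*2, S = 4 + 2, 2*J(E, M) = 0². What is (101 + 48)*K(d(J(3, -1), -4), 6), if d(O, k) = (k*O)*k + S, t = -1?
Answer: 0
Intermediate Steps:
J(E, M) = 0 (J(E, M) = (½)*0² = (½)*0 = 0)
S = 6
d(O, k) = 6 + O*k² (d(O, k) = (k*O)*k + 6 = (O*k)*k + 6 = O*k² + 6 = 6 + O*k²)
K(B, P) = 0 (K(B, P) = (-1*0*2)/9 = (0*2)/9 = (⅑)*0 = 0)
(101 + 48)*K(d(J(3, -1), -4), 6) = (101 + 48)*0 = 149*0 = 0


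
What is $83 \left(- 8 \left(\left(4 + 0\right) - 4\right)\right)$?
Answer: $0$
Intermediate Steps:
$83 \left(- 8 \left(\left(4 + 0\right) - 4\right)\right) = 83 \left(- 8 \left(4 - 4\right)\right) = 83 \left(\left(-8\right) 0\right) = 83 \cdot 0 = 0$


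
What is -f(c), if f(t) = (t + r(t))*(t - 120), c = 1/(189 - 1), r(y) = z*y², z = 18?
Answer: 2323577/3322336 ≈ 0.69938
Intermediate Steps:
r(y) = 18*y²
c = 1/188 ≈ 0.0053191
f(t) = (-120 + t)*(t + 18*t²) (f(t) = (t + 18*t²)*(t - 120) = (t + 18*t²)*(-120 + t) = (-120 + t)*(t + 18*t²))
-f(c) = -(-120 - 2159*1/188 + 18*(1/188)²)/188 = -(-120 - 2159/188 + 18*(1/35344))/188 = -(-120 - 2159/188 + 9/17672)/188 = -(-2323577)/(188*17672) = -1*(-2323577/3322336) = 2323577/3322336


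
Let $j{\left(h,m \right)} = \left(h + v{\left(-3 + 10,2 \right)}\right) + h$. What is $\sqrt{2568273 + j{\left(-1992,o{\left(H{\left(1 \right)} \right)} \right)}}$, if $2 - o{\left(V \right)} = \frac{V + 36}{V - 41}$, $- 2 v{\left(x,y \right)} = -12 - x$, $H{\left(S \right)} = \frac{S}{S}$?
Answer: $\frac{\sqrt{10257194}}{2} \approx 1601.3$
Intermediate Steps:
$H{\left(S \right)} = 1$
$v{\left(x,y \right)} = 6 + \frac{x}{2}$ ($v{\left(x,y \right)} = - \frac{-12 - x}{2} = 6 + \frac{x}{2}$)
$o{\left(V \right)} = 2 - \frac{36 + V}{-41 + V}$ ($o{\left(V \right)} = 2 - \frac{V + 36}{V - 41} = 2 - \frac{36 + V}{-41 + V}$)
$j{\left(h,m \right)} = \frac{19}{2} + 2 h$ ($j{\left(h,m \right)} = \left(h + \left(6 + \frac{-3 + 10}{2}\right)\right) + h = \left(h + \left(6 + \frac{1}{2} \cdot 7\right)\right) + h = \left(h + \left(6 + \frac{7}{2}\right)\right) + h = \left(h + \frac{19}{2}\right) + h = \left(\frac{19}{2} + h\right) + h = \frac{19}{2} + 2 h$)
$\sqrt{2568273 + j{\left(-1992,o{\left(H{\left(1 \right)} \right)} \right)}} = \sqrt{2568273 + \left(\frac{19}{2} + 2 \left(-1992\right)\right)} = \sqrt{2568273 + \left(\frac{19}{2} - 3984\right)} = \sqrt{2568273 - \frac{7949}{2}} = \sqrt{\frac{5128597}{2}} = \frac{\sqrt{10257194}}{2}$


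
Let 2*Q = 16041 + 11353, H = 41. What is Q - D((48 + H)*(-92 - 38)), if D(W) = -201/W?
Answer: 158474089/11570 ≈ 13697.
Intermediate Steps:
Q = 13697 (Q = (16041 + 11353)/2 = (1/2)*27394 = 13697)
Q - D((48 + H)*(-92 - 38)) = 13697 - (-201)/((48 + 41)*(-92 - 38)) = 13697 - (-201)/(89*(-130)) = 13697 - (-201)/(-11570) = 13697 - (-201)*(-1)/11570 = 13697 - 1*201/11570 = 13697 - 201/11570 = 158474089/11570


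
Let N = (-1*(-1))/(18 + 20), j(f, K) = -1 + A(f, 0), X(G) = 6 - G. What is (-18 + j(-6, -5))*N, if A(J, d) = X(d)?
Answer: -13/38 ≈ -0.34211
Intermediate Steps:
A(J, d) = 6 - d
j(f, K) = 5 (j(f, K) = -1 + (6 - 1*0) = -1 + (6 + 0) = -1 + 6 = 5)
N = 1/38 ≈ 0.026316
(-18 + j(-6, -5))*N = (-18 + 5)*(1/38) = -13*1/38 = -13/38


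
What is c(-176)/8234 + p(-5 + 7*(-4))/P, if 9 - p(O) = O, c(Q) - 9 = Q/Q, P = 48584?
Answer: 207917/100010164 ≈ 0.0020790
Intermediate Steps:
c(Q) = 10 (c(Q) = 9 + Q/Q = 9 + 1 = 10)
p(O) = 9 - O
c(-176)/8234 + p(-5 + 7*(-4))/P = 10/8234 + (9 - (-5 + 7*(-4)))/48584 = 10*(1/8234) + (9 - (-5 - 28))*(1/48584) = 5/4117 + (9 - 1*(-33))*(1/48584) = 5/4117 + (9 + 33)*(1/48584) = 5/4117 + 42*(1/48584) = 5/4117 + 21/24292 = 207917/100010164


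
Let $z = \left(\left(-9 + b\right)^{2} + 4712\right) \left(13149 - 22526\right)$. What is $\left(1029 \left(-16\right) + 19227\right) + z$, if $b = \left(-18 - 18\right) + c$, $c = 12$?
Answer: $-54393214$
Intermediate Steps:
$b = -24$ ($b = \left(-18 - 18\right) + 12 = -36 + 12 = -24$)
$z = -54395977$ ($z = \left(\left(-9 - 24\right)^{2} + 4712\right) \left(13149 - 22526\right) = \left(\left(-33\right)^{2} + 4712\right) \left(-9377\right) = \left(1089 + 4712\right) \left(-9377\right) = 5801 \left(-9377\right) = -54395977$)
$\left(1029 \left(-16\right) + 19227\right) + z = \left(1029 \left(-16\right) + 19227\right) - 54395977 = \left(-16464 + 19227\right) - 54395977 = 2763 - 54395977 = -54393214$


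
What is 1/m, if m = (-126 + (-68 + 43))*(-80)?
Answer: 1/12080 ≈ 8.2781e-5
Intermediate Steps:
m = 12080 (m = (-126 - 25)*(-80) = -151*(-80) = 12080)
1/m = 1/12080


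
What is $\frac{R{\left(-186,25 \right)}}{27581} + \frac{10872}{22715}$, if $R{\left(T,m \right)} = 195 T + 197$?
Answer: $- \frac{519537563}{626502415} \approx -0.82927$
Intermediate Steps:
$R{\left(T,m \right)} = 197 + 195 T$
$\frac{R{\left(-186,25 \right)}}{27581} + \frac{10872}{22715} = \frac{197 + 195 \left(-186\right)}{27581} + \frac{10872}{22715} = \left(197 - 36270\right) \frac{1}{27581} + 10872 \cdot \frac{1}{22715} = \left(-36073\right) \frac{1}{27581} + \frac{10872}{22715} = - \frac{36073}{27581} + \frac{10872}{22715} = - \frac{519537563}{626502415}$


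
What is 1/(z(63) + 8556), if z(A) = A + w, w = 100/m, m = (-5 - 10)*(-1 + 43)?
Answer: 63/542987 ≈ 0.00011602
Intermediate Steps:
m = -630 (m = -15*42 = -630)
w = -10/63 (w = 100/(-630) = 100*(-1/630) = -10/63 ≈ -0.15873)
z(A) = -10/63 + A (z(A) = A - 10/63 = -10/63 + A)
1/(z(63) + 8556) = 1/((-10/63 + 63) + 8556) = 1/(3959/63 + 8556) = 1/(542987/63) = 63/542987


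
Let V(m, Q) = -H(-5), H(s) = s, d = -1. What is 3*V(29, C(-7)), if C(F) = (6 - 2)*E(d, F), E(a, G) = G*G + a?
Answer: 15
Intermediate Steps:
E(a, G) = a + G² (E(a, G) = G² + a = a + G²)
C(F) = -4 + 4*F² (C(F) = (6 - 2)*(-1 + F²) = 4*(-1 + F²) = -4 + 4*F²)
V(m, Q) = 5 (V(m, Q) = -1*(-5) = 5)
3*V(29, C(-7)) = 3*5 = 15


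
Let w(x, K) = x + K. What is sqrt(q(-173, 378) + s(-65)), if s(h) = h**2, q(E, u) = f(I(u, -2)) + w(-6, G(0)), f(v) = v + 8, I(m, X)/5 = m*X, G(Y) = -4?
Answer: sqrt(443) ≈ 21.048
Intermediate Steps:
I(m, X) = 5*X*m (I(m, X) = 5*(m*X) = 5*(X*m) = 5*X*m)
f(v) = 8 + v
w(x, K) = K + x
q(E, u) = -2 - 10*u (q(E, u) = (8 + 5*(-2)*u) + (-4 - 6) = (8 - 10*u) - 10 = -2 - 10*u)
sqrt(q(-173, 378) + s(-65)) = sqrt((-2 - 10*378) + (-65)**2) = sqrt((-2 - 3780) + 4225) = sqrt(-3782 + 4225) = sqrt(443)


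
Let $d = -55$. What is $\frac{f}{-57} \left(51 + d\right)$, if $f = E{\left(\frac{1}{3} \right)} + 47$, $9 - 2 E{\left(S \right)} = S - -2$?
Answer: $\frac{604}{171} \approx 3.5322$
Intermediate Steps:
$E{\left(S \right)} = \frac{7}{2} - \frac{S}{2}$ ($E{\left(S \right)} = \frac{9}{2} - \frac{S - -2}{2} = \frac{9}{2} - \frac{S + 2}{2} = \frac{9}{2} - \frac{2 + S}{2} = \frac{9}{2} - \left(1 + \frac{S}{2}\right) = \frac{7}{2} - \frac{S}{2}$)
$f = \frac{151}{3}$ ($f = \left(\frac{7}{2} - \frac{1}{2 \cdot 3}\right) + 47 = \left(\frac{7}{2} - \frac{1}{6}\right) + 47 = \frac{10}{3} + 47 = \frac{151}{3} \approx 50.333$)
$\frac{f}{-57} \left(51 + d\right) = \frac{151}{3 \left(-57\right)} \left(51 - 55\right) = \frac{151}{3} \left(- \frac{1}{57}\right) \left(-4\right) = \left(- \frac{151}{171}\right) \left(-4\right) = \frac{604}{171}$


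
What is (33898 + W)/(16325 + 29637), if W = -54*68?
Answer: 2159/3283 ≈ 0.65763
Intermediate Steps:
W = -3672
(33898 + W)/(16325 + 29637) = (33898 - 3672)/(16325 + 29637) = 30226/45962 = 30226*(1/45962) = 2159/3283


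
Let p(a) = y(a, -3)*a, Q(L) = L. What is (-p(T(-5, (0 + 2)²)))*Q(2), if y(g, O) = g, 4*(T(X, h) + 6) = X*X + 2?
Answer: -9/8 ≈ -1.1250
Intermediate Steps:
T(X, h) = -11/2 + X²/4 (T(X, h) = -6 + (X*X + 2)/4 = -6 + (X² + 2)/4 = -6 + (2 + X²)/4 = -6 + (½ + X²/4) = -11/2 + X²/4)
p(a) = a² (p(a) = a*a = a²)
(-p(T(-5, (0 + 2)²)))*Q(2) = -(-11/2 + (¼)*(-5)²)²*2 = -(-11/2 + (¼)*25)²*2 = -(-11/2 + 25/4)²*2 = -(¾)²*2 = -1*9/16*2 = -9/16*2 = -9/8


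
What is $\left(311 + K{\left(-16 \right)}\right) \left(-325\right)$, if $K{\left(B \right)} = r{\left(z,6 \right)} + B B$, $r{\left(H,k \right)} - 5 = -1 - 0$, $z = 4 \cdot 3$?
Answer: $-185575$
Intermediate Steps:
$z = 12$
$r{\left(H,k \right)} = 4$ ($r{\left(H,k \right)} = 5 - 1 = 4$)
$K{\left(B \right)} = 4 + B^{2}$ ($K{\left(B \right)} = 4 + B B = 4 + B^{2}$)
$\left(311 + K{\left(-16 \right)}\right) \left(-325\right) = \left(311 + \left(4 + \left(-16\right)^{2}\right)\right) \left(-325\right) = \left(311 + \left(4 + 256\right)\right) \left(-325\right) = \left(311 + 260\right) \left(-325\right) = 571 \left(-325\right) = -185575$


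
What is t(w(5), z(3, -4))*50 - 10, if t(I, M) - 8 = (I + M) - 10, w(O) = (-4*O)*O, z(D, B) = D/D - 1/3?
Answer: -15230/3 ≈ -5076.7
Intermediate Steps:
z(D, B) = ⅔ (z(D, B) = 1 - 1*⅓ = 1 - ⅓ = ⅔)
w(O) = -4*O²
t(I, M) = -2 + I + M (t(I, M) = 8 + ((I + M) - 10) = 8 + (-10 + I + M) = -2 + I + M)
t(w(5), z(3, -4))*50 - 10 = (-2 - 4*5² + ⅔)*50 - 10 = (-2 - 4*25 + ⅔)*50 - 10 = (-2 - 100 + ⅔)*50 - 10 = -304/3*50 - 10 = -15200/3 - 10 = -15230/3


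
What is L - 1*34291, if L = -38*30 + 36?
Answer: -35395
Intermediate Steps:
L = -1104 (L = -1140 + 36 = -1104)
L - 1*34291 = -1104 - 1*34291 = -1104 - 34291 = -35395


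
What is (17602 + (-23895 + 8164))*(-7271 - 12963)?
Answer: -37857814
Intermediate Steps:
(17602 + (-23895 + 8164))*(-7271 - 12963) = (17602 - 15731)*(-20234) = 1871*(-20234) = -37857814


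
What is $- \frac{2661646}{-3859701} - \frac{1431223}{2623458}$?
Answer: $\frac{486207882515}{3375254488686} \approx 0.14405$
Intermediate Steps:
$- \frac{2661646}{-3859701} - \frac{1431223}{2623458} = \left(-2661646\right) \left(- \frac{1}{3859701}\right) - \frac{1431223}{2623458} = \frac{2661646}{3859701} - \frac{1431223}{2623458} = \frac{486207882515}{3375254488686}$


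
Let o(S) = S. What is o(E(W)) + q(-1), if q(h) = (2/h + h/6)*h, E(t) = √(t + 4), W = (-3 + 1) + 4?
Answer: 13/6 + √6 ≈ 4.6162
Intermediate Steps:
W = 2 (W = -2 + 4 = 2)
E(t) = √(4 + t)
q(h) = h*(2/h + h/6) (q(h) = (2/h + h*(⅙))*h = (2/h + h/6)*h = h*(2/h + h/6))
o(E(W)) + q(-1) = √(4 + 2) + (2 + (⅙)*(-1)²) = √6 + (2 + (⅙)*1) = √6 + (2 + ⅙) = √6 + 13/6 = 13/6 + √6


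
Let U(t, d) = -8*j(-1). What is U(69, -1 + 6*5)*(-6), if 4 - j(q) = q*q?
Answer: 144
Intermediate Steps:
j(q) = 4 - q² (j(q) = 4 - q*q = 4 - q²)
U(t, d) = -24 (U(t, d) = -8*(4 - 1*(-1)²) = -8*(4 - 1*1) = -8*(4 - 1) = -8*3 = -24)
U(69, -1 + 6*5)*(-6) = -24*(-6) = 144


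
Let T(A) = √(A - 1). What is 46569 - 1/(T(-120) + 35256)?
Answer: 57884599025577/1242985657 + 11*I/1242985657 ≈ 46569.0 + 8.8497e-9*I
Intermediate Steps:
T(A) = √(-1 + A)
46569 - 1/(T(-120) + 35256) = 46569 - 1/(√(-1 - 120) + 35256) = 46569 - 1/(√(-121) + 35256) = 46569 - 1/(11*I + 35256) = 46569 - 1/(35256 + 11*I) = 46569 - (35256 - 11*I)/1242985657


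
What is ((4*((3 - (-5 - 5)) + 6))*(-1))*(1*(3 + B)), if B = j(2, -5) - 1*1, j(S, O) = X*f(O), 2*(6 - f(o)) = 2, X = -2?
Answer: 608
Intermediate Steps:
f(o) = 5 (f(o) = 6 - ½*2 = 6 - 1 = 5)
j(S, O) = -10 (j(S, O) = -2*5 = -10)
B = -11 (B = -10 - 1*1 = -10 - 1 = -11)
((4*((3 - (-5 - 5)) + 6))*(-1))*(1*(3 + B)) = ((4*((3 - (-5 - 5)) + 6))*(-1))*(1*(3 - 11)) = ((4*((3 - 1*(-10)) + 6))*(-1))*(1*(-8)) = ((4*((3 + 10) + 6))*(-1))*(-8) = ((4*(13 + 6))*(-1))*(-8) = ((4*19)*(-1))*(-8) = (76*(-1))*(-8) = -76*(-8) = 608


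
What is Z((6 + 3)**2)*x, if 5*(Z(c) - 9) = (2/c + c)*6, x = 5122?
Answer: 73454602/135 ≈ 5.4411e+5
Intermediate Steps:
Z(c) = 9 + 6*c/5 + 12/(5*c) (Z(c) = 9 + ((2/c + c)*6)/5 = 9 + ((c + 2/c)*6)/5 = 9 + (6*c + 12/c)/5 = 9 + (6*c/5 + 12/(5*c)) = 9 + 6*c/5 + 12/(5*c))
Z((6 + 3)**2)*x = (9 + 6*(6 + 3)**2/5 + 12/(5*((6 + 3)**2)))*5122 = (9 + (6/5)*9**2 + 12/(5*(9**2)))*5122 = (9 + (6/5)*81 + (12/5)/81)*5122 = (9 + 486/5 + (12/5)*(1/81))*5122 = (9 + 486/5 + 4/135)*5122 = (14341/135)*5122 = 73454602/135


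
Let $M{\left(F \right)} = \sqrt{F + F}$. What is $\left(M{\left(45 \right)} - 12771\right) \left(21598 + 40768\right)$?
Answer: $-796476186 + 187098 \sqrt{10} \approx -7.9588 \cdot 10^{8}$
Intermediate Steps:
$M{\left(F \right)} = \sqrt{2} \sqrt{F}$ ($M{\left(F \right)} = \sqrt{2 F} = \sqrt{2} \sqrt{F}$)
$\left(M{\left(45 \right)} - 12771\right) \left(21598 + 40768\right) = \left(\sqrt{2} \sqrt{45} - 12771\right) \left(21598 + 40768\right) = \left(\sqrt{2} \cdot 3 \sqrt{5} - 12771\right) 62366 = \left(3 \sqrt{10} - 12771\right) 62366 = \left(-12771 + 3 \sqrt{10}\right) 62366 = -796476186 + 187098 \sqrt{10}$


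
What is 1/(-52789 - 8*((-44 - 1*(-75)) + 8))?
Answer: -1/53101 ≈ -1.8832e-5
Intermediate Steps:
1/(-52789 - 8*((-44 - 1*(-75)) + 8)) = 1/(-52789 - 8*((-44 + 75) + 8)) = 1/(-52789 - 8*(31 + 8)) = 1/(-52789 - 8*39) = 1/(-52789 - 312) = 1/(-53101) = -1/53101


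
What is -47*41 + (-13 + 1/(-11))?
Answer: -21341/11 ≈ -1940.1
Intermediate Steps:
-47*41 + (-13 + 1/(-11)) = -1927 + (-13 - 1/11) = -1927 - 144/11 = -21341/11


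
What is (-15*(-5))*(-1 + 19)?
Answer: 1350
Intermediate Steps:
(-15*(-5))*(-1 + 19) = 75*18 = 1350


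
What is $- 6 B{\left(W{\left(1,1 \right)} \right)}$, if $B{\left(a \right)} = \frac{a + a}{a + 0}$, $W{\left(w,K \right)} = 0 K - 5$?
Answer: $-12$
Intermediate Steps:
$W{\left(w,K \right)} = -5$ ($W{\left(w,K \right)} = 0 - 5 = -5$)
$B{\left(a \right)} = 2$ ($B{\left(a \right)} = \frac{2 a}{a} = 2$)
$- 6 B{\left(W{\left(1,1 \right)} \right)} = \left(-6\right) 2 = -12$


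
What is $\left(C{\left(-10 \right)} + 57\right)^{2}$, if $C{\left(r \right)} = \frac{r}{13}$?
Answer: $\frac{534361}{169} \approx 3161.9$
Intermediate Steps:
$C{\left(r \right)} = \frac{r}{13}$ ($C{\left(r \right)} = r \frac{1}{13} = \frac{r}{13}$)
$\left(C{\left(-10 \right)} + 57\right)^{2} = \left(\frac{1}{13} \left(-10\right) + 57\right)^{2} = \left(- \frac{10}{13} + 57\right)^{2} = \left(\frac{731}{13}\right)^{2} = \frac{534361}{169}$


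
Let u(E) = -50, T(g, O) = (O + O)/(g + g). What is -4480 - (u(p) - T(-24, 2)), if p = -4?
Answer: -53161/12 ≈ -4430.1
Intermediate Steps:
T(g, O) = O/g (T(g, O) = (2*O)/((2*g)) = (2*O)*(1/(2*g)) = O/g)
-4480 - (u(p) - T(-24, 2)) = -4480 - (-50 - 2/(-24)) = -4480 - (-50 - 2*(-1)/24) = -4480 - (-50 - 1*(-1/12)) = -4480 - (-50 + 1/12) = -4480 - 1*(-599/12) = -4480 + 599/12 = -53161/12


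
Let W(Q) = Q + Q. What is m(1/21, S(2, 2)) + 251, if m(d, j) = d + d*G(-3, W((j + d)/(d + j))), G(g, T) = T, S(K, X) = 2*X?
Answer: 1758/7 ≈ 251.14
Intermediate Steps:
W(Q) = 2*Q
m(d, j) = 3*d (m(d, j) = d + d*(2*((j + d)/(d + j))) = d + d*(2*((d + j)/(d + j))) = d + d*(2*1) = d + d*2 = d + 2*d = 3*d)
m(1/21, S(2, 2)) + 251 = 3/21 + 251 = 3*(1/21) + 251 = ⅐ + 251 = 1758/7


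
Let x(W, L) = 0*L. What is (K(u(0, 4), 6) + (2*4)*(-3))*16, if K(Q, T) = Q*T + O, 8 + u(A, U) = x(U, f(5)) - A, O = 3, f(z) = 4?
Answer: -1104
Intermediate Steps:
x(W, L) = 0
u(A, U) = -8 - A (u(A, U) = -8 + (0 - A) = -8 - A)
K(Q, T) = 3 + Q*T (K(Q, T) = Q*T + 3 = 3 + Q*T)
(K(u(0, 4), 6) + (2*4)*(-3))*16 = ((3 + (-8 - 1*0)*6) + (2*4)*(-3))*16 = ((3 + (-8 + 0)*6) + 8*(-3))*16 = ((3 - 8*6) - 24)*16 = ((3 - 48) - 24)*16 = (-45 - 24)*16 = -69*16 = -1104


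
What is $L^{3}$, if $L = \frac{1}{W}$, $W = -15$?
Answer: $- \frac{1}{3375} \approx -0.0002963$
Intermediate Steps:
$L = - \frac{1}{15}$ ($L = \frac{1}{-15} = - \frac{1}{15} \approx -0.066667$)
$L^{3} = \left(- \frac{1}{15}\right)^{3} = - \frac{1}{3375}$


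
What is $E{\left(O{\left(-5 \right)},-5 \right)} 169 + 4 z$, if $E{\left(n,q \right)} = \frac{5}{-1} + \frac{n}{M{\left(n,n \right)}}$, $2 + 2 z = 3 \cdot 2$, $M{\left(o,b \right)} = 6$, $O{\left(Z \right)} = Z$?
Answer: $- \frac{5867}{6} \approx -977.83$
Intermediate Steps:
$z = 2$ ($z = -1 + \frac{3 \cdot 2}{2} = -1 + \frac{1}{2} \cdot 6 = -1 + 3 = 2$)
$E{\left(n,q \right)} = -5 + \frac{n}{6}$ ($E{\left(n,q \right)} = \frac{5}{-1} + \frac{n}{6} = 5 \left(-1\right) + n \frac{1}{6} = -5 + \frac{n}{6}$)
$E{\left(O{\left(-5 \right)},-5 \right)} 169 + 4 z = \left(-5 + \frac{1}{6} \left(-5\right)\right) 169 + 4 \cdot 2 = \left(-5 - \frac{5}{6}\right) 169 + 8 = \left(- \frac{35}{6}\right) 169 + 8 = - \frac{5915}{6} + 8 = - \frac{5867}{6}$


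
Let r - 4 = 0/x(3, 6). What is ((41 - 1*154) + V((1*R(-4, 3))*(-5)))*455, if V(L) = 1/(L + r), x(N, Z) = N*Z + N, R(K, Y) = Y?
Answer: -566020/11 ≈ -51456.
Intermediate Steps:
x(N, Z) = N + N*Z
r = 4 (r = 4 + 0/((3*(1 + 6))) = 4 + 0/((3*7)) = 4 + 0/21 = 4 + 0*(1/21) = 4 + 0 = 4)
V(L) = 1/(4 + L) (V(L) = 1/(L + 4) = 1/(4 + L))
((41 - 1*154) + V((1*R(-4, 3))*(-5)))*455 = ((41 - 1*154) + 1/(4 + (1*3)*(-5)))*455 = ((41 - 154) + 1/(4 + 3*(-5)))*455 = (-113 + 1/(4 - 15))*455 = (-113 + 1/(-11))*455 = (-113 - 1/11)*455 = -1244/11*455 = -566020/11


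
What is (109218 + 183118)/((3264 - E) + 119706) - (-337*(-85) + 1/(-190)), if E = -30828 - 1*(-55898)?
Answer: -2421681833/84550 ≈ -28642.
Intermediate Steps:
E = 25070 (E = -30828 + 55898 = 25070)
(109218 + 183118)/((3264 - E) + 119706) - (-337*(-85) + 1/(-190)) = (109218 + 183118)/((3264 - 1*25070) + 119706) - (-337*(-85) + 1/(-190)) = 292336/((3264 - 25070) + 119706) - (28645 - 1/190) = 292336/(-21806 + 119706) - 1*5442549/190 = 292336/97900 - 5442549/190 = 292336*(1/97900) - 5442549/190 = 6644/2225 - 5442549/190 = -2421681833/84550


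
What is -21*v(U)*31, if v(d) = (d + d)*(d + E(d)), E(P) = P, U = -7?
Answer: -127596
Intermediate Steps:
v(d) = 4*d² (v(d) = (d + d)*(d + d) = (2*d)*(2*d) = 4*d²)
-21*v(U)*31 = -84*(-7)²*31 = -84*49*31 = -21*196*31 = -4116*31 = -127596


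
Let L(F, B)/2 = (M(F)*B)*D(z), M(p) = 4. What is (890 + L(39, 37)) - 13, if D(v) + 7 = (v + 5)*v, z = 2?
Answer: 2949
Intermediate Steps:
D(v) = -7 + v*(5 + v) (D(v) = -7 + (v + 5)*v = -7 + (5 + v)*v = -7 + v*(5 + v))
L(F, B) = 56*B (L(F, B) = 2*((4*B)*(-7 + 2² + 5*2)) = 2*((4*B)*(-7 + 4 + 10)) = 2*((4*B)*7) = 2*(28*B) = 56*B)
(890 + L(39, 37)) - 13 = (890 + 56*37) - 13 = (890 + 2072) - 13 = 2962 - 13 = 2949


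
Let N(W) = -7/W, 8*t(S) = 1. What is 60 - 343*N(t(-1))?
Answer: 19268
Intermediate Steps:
t(S) = 1/8 (t(S) = (1/8)*1 = 1/8)
60 - 343*N(t(-1)) = 60 - (-2401)/1/8 = 60 - (-2401)*8 = 60 - 343*(-56) = 60 + 19208 = 19268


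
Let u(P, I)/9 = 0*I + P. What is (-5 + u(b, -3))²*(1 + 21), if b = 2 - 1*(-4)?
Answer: 52822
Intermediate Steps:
b = 6 (b = 2 + 4 = 6)
u(P, I) = 9*P (u(P, I) = 9*(0*I + P) = 9*(0 + P) = 9*P)
(-5 + u(b, -3))²*(1 + 21) = (-5 + 9*6)²*(1 + 21) = (-5 + 54)²*22 = 49²*22 = 2401*22 = 52822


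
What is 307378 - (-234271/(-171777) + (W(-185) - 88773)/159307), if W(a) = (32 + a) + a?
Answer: 8411462572970792/27365278539 ≈ 3.0738e+5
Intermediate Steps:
W(a) = 32 + 2*a
307378 - (-234271/(-171777) + (W(-185) - 88773)/159307) = 307378 - (-234271/(-171777) + ((32 + 2*(-185)) - 88773)/159307) = 307378 - (-234271*(-1/171777) + ((32 - 370) - 88773)*(1/159307)) = 307378 - (234271/171777 + (-338 - 88773)*(1/159307)) = 307378 - (234271/171777 - 89111*1/159307) = 307378 - (234271/171777 - 89111/159307) = 307378 - 1*22013789950/27365278539 = 307378 - 22013789950/27365278539 = 8411462572970792/27365278539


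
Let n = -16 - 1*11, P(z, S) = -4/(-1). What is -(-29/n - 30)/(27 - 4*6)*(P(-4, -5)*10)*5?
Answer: 156200/81 ≈ 1928.4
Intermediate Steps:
P(z, S) = 4 (P(z, S) = -4*(-1) = 4)
n = -27 (n = -16 - 11 = -27)
-(-29/n - 30)/(27 - 4*6)*(P(-4, -5)*10)*5 = -(-29/(-27) - 30)/(27 - 4*6)*(4*10)*5 = -(-29*(-1/27) - 30)/(27 - 24)*40*5 = -(29/27 - 30)/3*200 = -(-781/27*1/3)*200 = -(-781)*200/81 = -1*(-156200/81) = 156200/81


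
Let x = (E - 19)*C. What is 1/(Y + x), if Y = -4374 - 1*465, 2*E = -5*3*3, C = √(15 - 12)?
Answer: -6452/31214339 + 166*√3/93643017 ≈ -0.00020363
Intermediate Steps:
C = √3 ≈ 1.7320
E = -45/2 (E = (-5*3*3)/2 = (-15*3)/2 = (½)*(-45) = -45/2 ≈ -22.500)
x = -83*√3/2 (x = (-45/2 - 19)*√3 = -83*√3/2 ≈ -71.880)
Y = -4839 (Y = -4374 - 465 = -4839)
1/(Y + x) = 1/(-4839 - 83*√3/2)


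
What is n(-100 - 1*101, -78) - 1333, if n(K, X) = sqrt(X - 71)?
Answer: -1333 + I*sqrt(149) ≈ -1333.0 + 12.207*I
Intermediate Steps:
n(K, X) = sqrt(-71 + X)
n(-100 - 1*101, -78) - 1333 = sqrt(-71 - 78) - 1333 = sqrt(-149) - 1333 = I*sqrt(149) - 1333 = -1333 + I*sqrt(149)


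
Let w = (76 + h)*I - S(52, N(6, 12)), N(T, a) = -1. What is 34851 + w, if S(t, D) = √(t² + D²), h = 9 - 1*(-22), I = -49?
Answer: 29608 - √2705 ≈ 29556.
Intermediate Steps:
h = 31 (h = 9 + 22 = 31)
S(t, D) = √(D² + t²)
w = -5243 - √2705 (w = (76 + 31)*(-49) - √((-1)² + 52²) = 107*(-49) - √(1 + 2704) = -5243 - √2705 ≈ -5295.0)
34851 + w = 34851 + (-5243 - √2705) = 29608 - √2705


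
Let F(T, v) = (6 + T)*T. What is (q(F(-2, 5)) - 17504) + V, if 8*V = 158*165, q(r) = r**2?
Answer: -56725/4 ≈ -14181.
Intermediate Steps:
F(T, v) = T*(6 + T)
V = 13035/4 (V = (158*165)/8 = (1/8)*26070 = 13035/4 ≈ 3258.8)
(q(F(-2, 5)) - 17504) + V = ((-2*(6 - 2))**2 - 17504) + 13035/4 = ((-2*4)**2 - 17504) + 13035/4 = ((-8)**2 - 17504) + 13035/4 = (64 - 17504) + 13035/4 = -17440 + 13035/4 = -56725/4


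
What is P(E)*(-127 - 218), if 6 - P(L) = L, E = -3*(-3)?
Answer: 1035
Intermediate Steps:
E = 9
P(L) = 6 - L
P(E)*(-127 - 218) = (6 - 1*9)*(-127 - 218) = (6 - 9)*(-345) = -3*(-345) = 1035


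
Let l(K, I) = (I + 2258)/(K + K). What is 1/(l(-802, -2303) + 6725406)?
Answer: 1604/10787551269 ≈ 1.4869e-7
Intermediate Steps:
l(K, I) = (2258 + I)/(2*K) (l(K, I) = (2258 + I)/((2*K)) = (2258 + I)*(1/(2*K)) = (2258 + I)/(2*K))
1/(l(-802, -2303) + 6725406) = 1/((1/2)*(2258 - 2303)/(-802) + 6725406) = 1/((1/2)*(-1/802)*(-45) + 6725406) = 1/(45/1604 + 6725406) = 1/(10787551269/1604) = 1604/10787551269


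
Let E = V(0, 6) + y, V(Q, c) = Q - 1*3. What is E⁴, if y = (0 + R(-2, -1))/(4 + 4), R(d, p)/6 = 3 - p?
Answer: 0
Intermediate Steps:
V(Q, c) = -3 + Q (V(Q, c) = Q - 3 = -3 + Q)
R(d, p) = 18 - 6*p (R(d, p) = 6*(3 - p) = 18 - 6*p)
y = 3 (y = (0 + (18 - 6*(-1)))/(4 + 4) = (0 + (18 + 6))/8 = (0 + 24)*(⅛) = 24*(⅛) = 3)
E = 0 (E = (-3 + 0) + 3 = -3 + 3 = 0)
E⁴ = 0⁴ = 0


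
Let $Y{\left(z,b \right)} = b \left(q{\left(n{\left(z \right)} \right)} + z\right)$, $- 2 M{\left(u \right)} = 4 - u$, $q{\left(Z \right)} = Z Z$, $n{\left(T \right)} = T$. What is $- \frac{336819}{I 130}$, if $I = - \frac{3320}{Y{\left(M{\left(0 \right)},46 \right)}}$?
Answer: $\frac{7746837}{107900} \approx 71.796$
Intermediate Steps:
$q{\left(Z \right)} = Z^{2}$
$M{\left(u \right)} = -2 + \frac{u}{2}$ ($M{\left(u \right)} = - \frac{4 - u}{2} = -2 + \frac{u}{2}$)
$Y{\left(z,b \right)} = b \left(z + z^{2}\right)$ ($Y{\left(z,b \right)} = b \left(z^{2} + z\right) = b \left(z + z^{2}\right)$)
$I = - \frac{830}{23}$ ($I = - \frac{3320}{46 \left(-2 + \frac{1}{2} \cdot 0\right) \left(1 + \left(-2 + \frac{1}{2} \cdot 0\right)\right)} = - \frac{3320}{46 \left(-2 + 0\right) \left(1 + \left(-2 + 0\right)\right)} = - \frac{3320}{46 \left(-2\right) \left(1 - 2\right)} = - \frac{3320}{46 \left(-2\right) \left(-1\right)} = - \frac{3320}{92} = \left(-3320\right) \frac{1}{92} = - \frac{830}{23} \approx -36.087$)
$- \frac{336819}{I 130} = - \frac{336819}{\left(- \frac{830}{23}\right) 130} = - \frac{336819}{- \frac{107900}{23}} = \left(-336819\right) \left(- \frac{23}{107900}\right) = \frac{7746837}{107900}$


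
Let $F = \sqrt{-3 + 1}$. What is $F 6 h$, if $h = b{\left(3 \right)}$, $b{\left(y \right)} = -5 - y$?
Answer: $- 48 i \sqrt{2} \approx - 67.882 i$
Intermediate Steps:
$F = i \sqrt{2}$ ($F = \sqrt{-2} = i \sqrt{2} \approx 1.4142 i$)
$h = -8$ ($h = -5 - 3 = -8$)
$F 6 h = i \sqrt{2} \cdot 6 \left(-8\right) = 6 i \sqrt{2} \left(-8\right) = - 48 i \sqrt{2}$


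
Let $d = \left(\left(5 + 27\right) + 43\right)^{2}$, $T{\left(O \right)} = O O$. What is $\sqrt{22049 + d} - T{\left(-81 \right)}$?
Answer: $-6561 + \sqrt{27674} \approx -6394.6$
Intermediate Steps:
$T{\left(O \right)} = O^{2}$
$d = 5625$ ($d = \left(32 + 43\right)^{2} = 75^{2} = 5625$)
$\sqrt{22049 + d} - T{\left(-81 \right)} = \sqrt{22049 + 5625} - \left(-81\right)^{2} = \sqrt{27674} - 6561 = -6561 + \sqrt{27674}$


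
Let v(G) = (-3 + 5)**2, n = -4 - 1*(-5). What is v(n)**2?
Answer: 16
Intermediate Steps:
n = 1 (n = -4 + 5 = 1)
v(G) = 4 (v(G) = 2**2 = 4)
v(n)**2 = 4**2 = 16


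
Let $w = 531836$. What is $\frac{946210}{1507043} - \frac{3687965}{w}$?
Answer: $- \frac{5054693295935}{801499720948} \approx -6.3065$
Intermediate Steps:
$\frac{946210}{1507043} - \frac{3687965}{w} = \frac{946210}{1507043} - \frac{3687965}{531836} = - \frac{5054693295935}{801499720948}$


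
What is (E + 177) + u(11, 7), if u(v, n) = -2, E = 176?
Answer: 351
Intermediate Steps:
(E + 177) + u(11, 7) = (176 + 177) - 2 = 353 - 2 = 351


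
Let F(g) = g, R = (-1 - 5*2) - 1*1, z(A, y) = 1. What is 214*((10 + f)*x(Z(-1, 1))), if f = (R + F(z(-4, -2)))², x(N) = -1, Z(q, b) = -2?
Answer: -28034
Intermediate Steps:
R = -12 (R = (-1 - 10) - 1 = -11 - 1 = -12)
f = 121 (f = (-12 + 1)² = (-11)² = 121)
214*((10 + f)*x(Z(-1, 1))) = 214*((10 + 121)*(-1)) = 214*(131*(-1)) = 214*(-131) = -28034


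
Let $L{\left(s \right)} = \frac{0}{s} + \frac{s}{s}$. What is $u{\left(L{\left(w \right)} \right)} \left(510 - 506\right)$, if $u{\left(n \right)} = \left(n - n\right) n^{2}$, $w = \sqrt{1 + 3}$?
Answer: $0$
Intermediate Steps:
$w = 2$ ($w = \sqrt{4} = 2$)
$L{\left(s \right)} = 1$ ($L{\left(s \right)} = 0 + 1 = 1$)
$u{\left(n \right)} = 0$ ($u{\left(n \right)} = 0 n^{2} = 0$)
$u{\left(L{\left(w \right)} \right)} \left(510 - 506\right) = 0 \left(510 - 506\right) = 0 \cdot 4 = 0$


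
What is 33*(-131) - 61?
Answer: -4384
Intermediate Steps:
33*(-131) - 61 = -4323 - 61 = -4384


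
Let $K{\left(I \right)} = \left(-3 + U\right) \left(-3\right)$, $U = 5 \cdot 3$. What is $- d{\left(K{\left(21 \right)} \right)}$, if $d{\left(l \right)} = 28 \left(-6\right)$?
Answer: $168$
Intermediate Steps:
$U = 15$
$K{\left(I \right)} = -36$ ($K{\left(I \right)} = \left(-3 + 15\right) \left(-3\right) = 12 \left(-3\right) = -36$)
$d{\left(l \right)} = -168$
$- d{\left(K{\left(21 \right)} \right)} = \left(-1\right) \left(-168\right) = 168$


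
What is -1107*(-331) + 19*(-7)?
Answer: 366284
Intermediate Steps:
-1107*(-331) + 19*(-7) = 366417 - 133 = 366284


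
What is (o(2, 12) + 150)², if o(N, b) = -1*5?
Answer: 21025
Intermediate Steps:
o(N, b) = -5
(o(2, 12) + 150)² = (-5 + 150)² = 145² = 21025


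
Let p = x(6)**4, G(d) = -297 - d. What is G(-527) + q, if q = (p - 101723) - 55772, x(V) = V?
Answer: -155969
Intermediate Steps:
p = 1296 (p = 6**4 = 1296)
q = -156199 (q = (1296 - 101723) - 55772 = -100427 - 55772 = -156199)
G(-527) + q = (-297 - 1*(-527)) - 156199 = (-297 + 527) - 156199 = 230 - 156199 = -155969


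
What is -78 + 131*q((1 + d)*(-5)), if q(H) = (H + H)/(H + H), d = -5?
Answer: 53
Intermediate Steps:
q(H) = 1 (q(H) = (2*H)/((2*H)) = (2*H)*(1/(2*H)) = 1)
-78 + 131*q((1 + d)*(-5)) = -78 + 131*1 = -78 + 131 = 53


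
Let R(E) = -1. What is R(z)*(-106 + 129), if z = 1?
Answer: -23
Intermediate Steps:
R(z)*(-106 + 129) = -(-106 + 129) = -1*23 = -23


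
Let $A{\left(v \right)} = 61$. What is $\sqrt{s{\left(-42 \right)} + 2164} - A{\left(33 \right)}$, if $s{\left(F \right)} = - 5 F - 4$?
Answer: $-61 + \sqrt{2370} \approx -12.317$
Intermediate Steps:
$s{\left(F \right)} = -4 - 5 F$
$\sqrt{s{\left(-42 \right)} + 2164} - A{\left(33 \right)} = \sqrt{\left(-4 - -210\right) + 2164} - 61 = \sqrt{\left(-4 + 210\right) + 2164} - 61 = \sqrt{206 + 2164} - 61 = \sqrt{2370} - 61 = -61 + \sqrt{2370}$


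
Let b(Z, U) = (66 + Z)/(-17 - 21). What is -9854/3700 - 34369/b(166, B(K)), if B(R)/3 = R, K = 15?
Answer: 603749409/107300 ≈ 5626.7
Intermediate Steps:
B(R) = 3*R
b(Z, U) = -33/19 - Z/38 (b(Z, U) = (66 + Z)/(-38) = (66 + Z)*(-1/38) = -33/19 - Z/38)
-9854/3700 - 34369/b(166, B(K)) = -9854/3700 - 34369/(-33/19 - 1/38*166) = -9854*1/3700 - 34369/(-33/19 - 83/19) = -4927/1850 - 34369/(-116/19) = -4927/1850 - 34369*(-19/116) = -4927/1850 + 653011/116 = 603749409/107300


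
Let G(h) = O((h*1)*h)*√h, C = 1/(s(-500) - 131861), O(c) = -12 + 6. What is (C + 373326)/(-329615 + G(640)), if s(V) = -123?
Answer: -3248227854151709/2867907397603408 + 147819176349*√10/896221061751065 ≈ -1.1321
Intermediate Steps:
O(c) = -6
C = -1/131984 (C = 1/(-123 - 131861) = 1/(-131984) = -1/131984 ≈ -7.5767e-6)
G(h) = -6*√h
(C + 373326)/(-329615 + G(640)) = (-1/131984 + 373326)/(-329615 - 48*√10) = 49273058783/(131984*(-329615 - 48*√10))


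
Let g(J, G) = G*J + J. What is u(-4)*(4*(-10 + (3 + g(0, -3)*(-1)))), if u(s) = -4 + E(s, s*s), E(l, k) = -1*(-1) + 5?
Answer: -56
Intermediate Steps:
E(l, k) = 6 (E(l, k) = 1 + 5 = 6)
g(J, G) = J + G*J
u(s) = 2 (u(s) = -4 + 6 = 2)
u(-4)*(4*(-10 + (3 + g(0, -3)*(-1)))) = 2*(4*(-10 + (3 + (0*(1 - 3))*(-1)))) = 2*(4*(-10 + (3 + (0*(-2))*(-1)))) = 2*(4*(-10 + (3 + 0*(-1)))) = 2*(4*(-10 + (3 + 0))) = 2*(4*(-10 + 3)) = 2*(4*(-7)) = 2*(-28) = -56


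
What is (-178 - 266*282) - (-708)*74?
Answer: -22798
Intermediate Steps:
(-178 - 266*282) - (-708)*74 = (-178 - 75012) - 1*(-52392) = -75190 + 52392 = -22798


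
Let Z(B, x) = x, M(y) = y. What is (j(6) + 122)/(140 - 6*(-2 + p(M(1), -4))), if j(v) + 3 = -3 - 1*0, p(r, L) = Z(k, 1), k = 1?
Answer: 58/73 ≈ 0.79452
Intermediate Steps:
p(r, L) = 1
j(v) = -6 (j(v) = -3 + (-3 - 1*0) = -3 + (-3 + 0) = -3 - 3 = -6)
(j(6) + 122)/(140 - 6*(-2 + p(M(1), -4))) = (-6 + 122)/(140 - 6*(-2 + 1)) = 116/(140 - 6*(-1)) = 116/(140 + 6) = 116/146 = (1/146)*116 = 58/73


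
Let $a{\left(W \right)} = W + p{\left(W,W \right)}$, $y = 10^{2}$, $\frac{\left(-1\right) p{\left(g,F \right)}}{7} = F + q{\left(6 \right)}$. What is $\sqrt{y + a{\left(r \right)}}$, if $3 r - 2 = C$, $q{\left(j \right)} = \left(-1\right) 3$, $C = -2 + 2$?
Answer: $3 \sqrt{13} \approx 10.817$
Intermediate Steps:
$C = 0$
$q{\left(j \right)} = -3$
$r = \frac{2}{3}$ ($r = \frac{2}{3} + \frac{1}{3} \cdot 0 = \frac{2}{3} + 0 = \frac{2}{3} \approx 0.66667$)
$p{\left(g,F \right)} = 21 - 7 F$ ($p{\left(g,F \right)} = - 7 \left(F - 3\right) = - 7 \left(-3 + F\right) = 21 - 7 F$)
$y = 100$
$a{\left(W \right)} = 21 - 6 W$ ($a{\left(W \right)} = W - \left(-21 + 7 W\right) = 21 - 6 W$)
$\sqrt{y + a{\left(r \right)}} = \sqrt{100 + \left(21 - 4\right)} = \sqrt{100 + 17} = \sqrt{117} = 3 \sqrt{13}$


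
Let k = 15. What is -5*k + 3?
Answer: -72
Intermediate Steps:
-5*k + 3 = -5*15 + 3 = -75 + 3 = -72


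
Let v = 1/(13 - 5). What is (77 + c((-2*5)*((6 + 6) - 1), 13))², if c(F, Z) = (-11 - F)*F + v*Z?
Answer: 7480693081/64 ≈ 1.1689e+8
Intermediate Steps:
v = ⅛ (v = 1/8 = ⅛ ≈ 0.12500)
c(F, Z) = Z/8 + F*(-11 - F) (c(F, Z) = (-11 - F)*F + Z/8 = F*(-11 - F) + Z/8 = Z/8 + F*(-11 - F))
(77 + c((-2*5)*((6 + 6) - 1), 13))² = (77 + (-((-2*5)*((6 + 6) - 1))² - 11*(-2*5)*((6 + 6) - 1) + (⅛)*13))² = (77 + (-(-10*(12 - 1))² - (-110)*(12 - 1) + 13/8))² = (77 + (-(-10*11)² - (-110)*11 + 13/8))² = (77 + (-1*(-110)² - 11*(-110) + 13/8))² = (77 + (-1*12100 + 1210 + 13/8))² = (77 + (-12100 + 1210 + 13/8))² = (77 - 87107/8)² = (-86491/8)² = 7480693081/64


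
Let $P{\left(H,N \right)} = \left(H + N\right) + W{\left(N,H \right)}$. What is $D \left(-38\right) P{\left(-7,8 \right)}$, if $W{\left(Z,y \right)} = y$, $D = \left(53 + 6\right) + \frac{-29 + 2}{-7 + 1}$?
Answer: $14478$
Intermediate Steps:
$D = \frac{127}{2}$ ($D = 59 - \frac{27}{-6} = 59 - - \frac{9}{2} = 59 + \frac{9}{2} = \frac{127}{2} \approx 63.5$)
$P{\left(H,N \right)} = N + 2 H$ ($P{\left(H,N \right)} = \left(H + N\right) + H = N + 2 H$)
$D \left(-38\right) P{\left(-7,8 \right)} = \frac{127}{2} \left(-38\right) \left(8 + 2 \left(-7\right)\right) = - 2413 \left(8 - 14\right) = \left(-2413\right) \left(-6\right) = 14478$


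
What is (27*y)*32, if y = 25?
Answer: 21600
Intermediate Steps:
(27*y)*32 = (27*25)*32 = 675*32 = 21600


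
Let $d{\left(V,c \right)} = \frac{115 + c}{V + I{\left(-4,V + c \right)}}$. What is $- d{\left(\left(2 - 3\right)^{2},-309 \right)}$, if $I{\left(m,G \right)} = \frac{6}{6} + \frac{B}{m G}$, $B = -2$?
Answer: $\frac{119504}{1231} \approx 97.079$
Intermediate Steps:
$I{\left(m,G \right)} = 1 - \frac{2}{G m}$ ($I{\left(m,G \right)} = \frac{6}{6} - \frac{2}{m G} = 6 \cdot \frac{1}{6} - \frac{2}{G m} = 1 - 2 \frac{1}{G m} = 1 - \frac{2}{G m}$)
$d{\left(V,c \right)} = \frac{115 + c}{1 + V + \frac{1}{2 \left(V + c\right)}}$ ($d{\left(V,c \right)} = \frac{115 + c}{V + \left(1 - \frac{2}{\left(V + c\right) \left(-4\right)}\right)} = \frac{115 + c}{V + \left(1 - 2 \frac{1}{V + c} \left(- \frac{1}{4}\right)\right)} = \frac{115 + c}{V + \left(1 + \frac{1}{2 \left(V + c\right)}\right)} = \frac{115 + c}{1 + V + \frac{1}{2 \left(V + c\right)}}$)
$- d{\left(\left(2 - 3\right)^{2},-309 \right)} = - \frac{2 \left(115 - 309\right) \left(\left(2 - 3\right)^{2} - 309\right)}{1 + 2 \left(2 - 3\right)^{2} + 2 \left(-309\right) + 2 \left(2 - 3\right)^{2} \left(\left(2 - 3\right)^{2} - 309\right)} = - \frac{2 \left(-194\right) \left(\left(-1\right)^{2} - 309\right)}{1 + 2 \left(-1\right)^{2} - 618 + 2 \left(-1\right)^{2} \left(\left(-1\right)^{2} - 309\right)} = - \frac{2 \left(-194\right) \left(1 - 309\right)}{1 + 2 \cdot 1 - 618 + 2 \cdot 1 \left(1 - 309\right)} = - \frac{2 \left(-194\right) \left(-308\right)}{1 + 2 - 618 + 2 \cdot 1 \left(-308\right)} = - \frac{2 \left(-194\right) \left(-308\right)}{1 + 2 - 618 - 616} = - \frac{2 \left(-194\right) \left(-308\right)}{-1231} = - \frac{2 \left(-1\right) \left(-194\right) \left(-308\right)}{1231} = \left(-1\right) \left(- \frac{119504}{1231}\right) = \frac{119504}{1231}$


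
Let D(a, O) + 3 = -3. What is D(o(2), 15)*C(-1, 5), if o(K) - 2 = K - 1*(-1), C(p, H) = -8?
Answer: 48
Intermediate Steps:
o(K) = 3 + K (o(K) = 2 + (K - 1*(-1)) = 2 + (K + 1) = 2 + (1 + K) = 3 + K)
D(a, O) = -6 (D(a, O) = -3 - 3 = -6)
D(o(2), 15)*C(-1, 5) = -6*(-8) = 48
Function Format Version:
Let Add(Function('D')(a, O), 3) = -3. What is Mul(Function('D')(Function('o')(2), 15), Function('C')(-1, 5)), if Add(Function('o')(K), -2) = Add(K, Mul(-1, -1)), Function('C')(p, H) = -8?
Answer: 48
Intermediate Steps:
Function('o')(K) = Add(3, K) (Function('o')(K) = Add(2, Add(K, Mul(-1, -1))) = Add(2, Add(K, 1)) = Add(2, Add(1, K)) = Add(3, K))
Function('D')(a, O) = -6 (Function('D')(a, O) = Add(-3, -3) = -6)
Mul(Function('D')(Function('o')(2), 15), Function('C')(-1, 5)) = Mul(-6, -8) = 48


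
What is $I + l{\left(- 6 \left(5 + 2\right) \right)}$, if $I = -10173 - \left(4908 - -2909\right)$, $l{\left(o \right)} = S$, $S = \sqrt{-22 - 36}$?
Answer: $-17990 + i \sqrt{58} \approx -17990.0 + 7.6158 i$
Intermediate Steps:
$S = i \sqrt{58}$ ($S = \sqrt{-58} = i \sqrt{58} \approx 7.6158 i$)
$l{\left(o \right)} = i \sqrt{58}$
$I = -17990$ ($I = -10173 - \left(4908 + 2909\right) = -10173 - 7817 = -17990$)
$I + l{\left(- 6 \left(5 + 2\right) \right)} = -17990 + i \sqrt{58}$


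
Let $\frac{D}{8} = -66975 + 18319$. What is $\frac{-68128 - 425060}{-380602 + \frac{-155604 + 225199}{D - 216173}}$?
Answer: $\frac{298586372148}{230424513037} \approx 1.2958$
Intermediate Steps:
$D = -389248$ ($D = 8 \left(-66975 + 18319\right) = 8 \left(-48656\right) = -389248$)
$\frac{-68128 - 425060}{-380602 + \frac{-155604 + 225199}{D - 216173}} = \frac{-68128 - 425060}{-380602 + \frac{-155604 + 225199}{-389248 - 216173}} = - \frac{493188}{-380602 + \frac{69595}{-605421}} = - \frac{493188}{-380602 + 69595 \left(- \frac{1}{605421}\right)} = - \frac{493188}{-380602 - \frac{69595}{605421}} = - \frac{493188}{- \frac{230424513037}{605421}} = \left(-493188\right) \left(- \frac{605421}{230424513037}\right) = \frac{298586372148}{230424513037}$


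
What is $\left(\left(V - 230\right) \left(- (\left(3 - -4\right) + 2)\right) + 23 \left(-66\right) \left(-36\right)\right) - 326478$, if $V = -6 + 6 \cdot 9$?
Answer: $-270192$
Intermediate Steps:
$V = 48$ ($V = -6 + 54 = 48$)
$\left(\left(V - 230\right) \left(- (\left(3 - -4\right) + 2)\right) + 23 \left(-66\right) \left(-36\right)\right) - 326478 = \left(\left(48 - 230\right) \left(- (\left(3 - -4\right) + 2)\right) + 23 \left(-66\right) \left(-36\right)\right) - 326478 = \left(- 182 \left(- (\left(3 + 4\right) + 2)\right) - -54648\right) - 326478 = \left(- 182 \left(- (7 + 2)\right) + 54648\right) - 326478 = \left(- 182 \left(\left(-1\right) 9\right) + 54648\right) - 326478 = \left(\left(-182\right) \left(-9\right) + 54648\right) - 326478 = \left(1638 + 54648\right) - 326478 = 56286 - 326478 = -270192$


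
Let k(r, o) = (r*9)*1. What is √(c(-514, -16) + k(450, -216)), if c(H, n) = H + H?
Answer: √3022 ≈ 54.973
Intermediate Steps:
c(H, n) = 2*H
k(r, o) = 9*r (k(r, o) = (9*r)*1 = 9*r)
√(c(-514, -16) + k(450, -216)) = √(2*(-514) + 9*450) = √(-1028 + 4050) = √3022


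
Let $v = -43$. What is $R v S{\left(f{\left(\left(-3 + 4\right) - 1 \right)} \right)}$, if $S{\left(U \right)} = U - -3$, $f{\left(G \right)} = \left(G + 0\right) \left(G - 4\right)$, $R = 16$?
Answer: $-2064$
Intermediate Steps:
$f{\left(G \right)} = G \left(-4 + G\right)$
$S{\left(U \right)} = 3 + U$ ($S{\left(U \right)} = U + 3 = 3 + U$)
$R v S{\left(f{\left(\left(-3 + 4\right) - 1 \right)} \right)} = 16 \left(-43\right) \left(3 + \left(\left(-3 + 4\right) - 1\right) \left(-4 + \left(\left(-3 + 4\right) - 1\right)\right)\right) = - 688 \left(3 + \left(1 - 1\right) \left(-4 + \left(1 - 1\right)\right)\right) = - 688 \left(3 + 0 \left(-4 + 0\right)\right) = - 688 \left(3 + 0 \left(-4\right)\right) = - 688 \left(3 + 0\right) = \left(-688\right) 3 = -2064$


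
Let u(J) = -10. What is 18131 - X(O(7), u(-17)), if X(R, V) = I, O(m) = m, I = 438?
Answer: 17693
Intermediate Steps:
X(R, V) = 438
18131 - X(O(7), u(-17)) = 18131 - 1*438 = 18131 - 438 = 17693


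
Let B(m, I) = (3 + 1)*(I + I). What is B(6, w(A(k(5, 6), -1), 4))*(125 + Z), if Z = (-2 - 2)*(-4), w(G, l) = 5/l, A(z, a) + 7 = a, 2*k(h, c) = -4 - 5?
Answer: 1410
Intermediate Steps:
k(h, c) = -9/2 (k(h, c) = (-4 - 5)/2 = (½)*(-9) = -9/2)
A(z, a) = -7 + a
B(m, I) = 8*I (B(m, I) = 4*(2*I) = 8*I)
Z = 16 (Z = -4*(-4) = 16)
B(6, w(A(k(5, 6), -1), 4))*(125 + Z) = (8*(5/4))*(125 + 16) = (8*(5*(¼)))*141 = (8*(5/4))*141 = 10*141 = 1410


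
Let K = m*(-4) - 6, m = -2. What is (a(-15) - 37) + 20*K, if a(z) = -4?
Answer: -1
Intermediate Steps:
K = 2 (K = -2*(-4) - 6 = 8 - 6 = 2)
(a(-15) - 37) + 20*K = (-4 - 37) + 20*2 = -41 + 40 = -1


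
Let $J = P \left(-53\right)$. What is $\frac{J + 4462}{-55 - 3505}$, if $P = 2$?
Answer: $- \frac{1089}{890} \approx -1.2236$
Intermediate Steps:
$J = -106$ ($J = 2 \left(-53\right) = -106$)
$\frac{J + 4462}{-55 - 3505} = \frac{-106 + 4462}{-55 - 3505} = \frac{4356}{-3560} = 4356 \left(- \frac{1}{3560}\right) = - \frac{1089}{890}$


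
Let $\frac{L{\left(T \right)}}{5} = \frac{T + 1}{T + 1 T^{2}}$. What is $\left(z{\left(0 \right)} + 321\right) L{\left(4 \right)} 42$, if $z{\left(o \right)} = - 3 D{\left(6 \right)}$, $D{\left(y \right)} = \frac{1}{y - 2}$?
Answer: $\frac{134505}{8} \approx 16813.0$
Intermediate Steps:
$D{\left(y \right)} = \frac{1}{-2 + y}$
$z{\left(o \right)} = - \frac{3}{4}$ ($z{\left(o \right)} = - \frac{3}{-2 + 6} = - \frac{3}{4}$)
$L{\left(T \right)} = \frac{5 \left(1 + T\right)}{T + T^{2}}$ ($L{\left(T \right)} = 5 \frac{T + 1}{T + 1 T^{2}} = 5 \frac{1 + T}{T + T^{2}} = \frac{5 \left(1 + T\right)}{T + T^{2}}$)
$\left(z{\left(0 \right)} + 321\right) L{\left(4 \right)} 42 = \left(- \frac{3}{4} + 321\right) \frac{5}{4} \cdot 42 = \frac{1281 \cdot 5 \cdot \frac{1}{4} \cdot 42}{4} = \frac{1281 \cdot \frac{5}{4} \cdot 42}{4} = \frac{1281}{4} \cdot \frac{105}{2} = \frac{134505}{8}$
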